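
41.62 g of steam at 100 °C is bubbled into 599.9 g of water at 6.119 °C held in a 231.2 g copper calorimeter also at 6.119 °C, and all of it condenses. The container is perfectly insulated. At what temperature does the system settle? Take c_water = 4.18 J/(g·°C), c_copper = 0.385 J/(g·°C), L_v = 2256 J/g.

Setting the total heat transfer to zero:
condense steam: −41.62·2256 = −93895
  condensate cools 100→T: 41.62·4.18·(T − 100) = 173.97(T − 100)
  original water: 2507.6(T − 6.119)
  cup: 89.01(T − 6.119)
2770.6 T = 93895 + 17397 + 15889 = 127180
T ≈ 45.90 °C (< 100 °C, so full condensation is consistent).

T_f ≈ 45.9 °C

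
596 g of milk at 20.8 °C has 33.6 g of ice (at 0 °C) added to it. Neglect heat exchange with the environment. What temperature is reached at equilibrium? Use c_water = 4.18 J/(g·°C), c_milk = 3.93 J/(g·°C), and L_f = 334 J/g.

T_f ≈ 15.1 °C

Heat gained plus heat lost sum to zero:
melt ice: 33.6×334 = 11222
  meltwater 0→T: 33.6×4.18×T = 140.45 T
  milk cools: 596×3.93×(T − 20.8) = 2342.3(T − 20.8)
2482.7 T = 48719 − 11222 = 37497
T ≈ 15.10 °C — above 0 °C, consistent with complete melting.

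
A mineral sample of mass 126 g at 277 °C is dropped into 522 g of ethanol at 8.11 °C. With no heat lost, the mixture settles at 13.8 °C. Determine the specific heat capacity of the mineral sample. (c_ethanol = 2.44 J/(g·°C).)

Taking heat into each body as positive, Σ m c ΔT = 0:
126×c×(13.8 − 277) + 522×2.44×(13.8 − 8.11) = 0
-33163 c = -7247.2
c = -7247.2/-33163 ≈ 0.2185 J/(g·°C)

c ≈ 0.219 J/(g·°C)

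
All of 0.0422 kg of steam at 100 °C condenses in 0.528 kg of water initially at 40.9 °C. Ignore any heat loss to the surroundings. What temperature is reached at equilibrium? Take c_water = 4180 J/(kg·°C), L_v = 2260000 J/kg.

Sum of m c ΔT and latent-heat terms is zero:
steam→water at 100 °C releases m L_v = 0.0422×2260000 = 95372
  condensed water 100 °C→T: 176.4(T − 100)
  water warms: 0.528×4180×(T − 40.9) = 2207(T − 40.9)
2383.4 T = 95372 + 17640 + 90268 = 203280
T ≈ 85.29 °C (< 100 °C, so full condensation is consistent).

T_f ≈ 85.3 °C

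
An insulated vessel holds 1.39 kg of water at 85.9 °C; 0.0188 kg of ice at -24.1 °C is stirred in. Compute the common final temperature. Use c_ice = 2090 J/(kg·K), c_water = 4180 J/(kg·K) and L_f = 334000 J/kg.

Let T be the final temperature. ΣQ_i = 0:
ice -24.1→0 °C: 0.0188×2090×24.1 = 946.94
  latent heat to melt: 0.0188×334000 = 6279.2
  warm the meltwater: 78.58 T
  water cools: 1.39×4180×(T − 85.9) = 5810.2(T − 85.9)
5888.8 T = 499096 − 7226.1 = 491870
T ≈ 83.53 °C. Since T > 0 °C, the all-ice-melts assumption holds.

T_f ≈ 83.5 °C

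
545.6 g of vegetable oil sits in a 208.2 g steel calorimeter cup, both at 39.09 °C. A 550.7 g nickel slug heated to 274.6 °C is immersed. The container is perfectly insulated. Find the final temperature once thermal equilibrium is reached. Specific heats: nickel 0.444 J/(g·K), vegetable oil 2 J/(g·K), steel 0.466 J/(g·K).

T_f ≈ 79.3 °C

T_f is the heat-capacity-weighted average of the initial temperatures:
T_f = (244.51*274.6 + 1091.2*39.09 + 97.02*39.09) / (244.51 + 1091.2 + 97.02)
    = 113590 / 1432.7 ≈ 79.28 °C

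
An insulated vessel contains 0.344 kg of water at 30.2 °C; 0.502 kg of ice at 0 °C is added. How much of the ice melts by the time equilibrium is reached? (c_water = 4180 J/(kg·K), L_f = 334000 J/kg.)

m_melted ≈ 0.13 kg

Water can give up m c ΔT = 0.344·4180·30.2 = 43425 J before reaching 0 °C.
Fully melting the ice requires m_ice L_f = 0.502·334000 = 167668 J.
That's not enough to melt it all — equilibrium is at 0 °C with ice remaining.
m_melted·334000 = 43425  ⇒  m_melted ≈ 0.13 kg.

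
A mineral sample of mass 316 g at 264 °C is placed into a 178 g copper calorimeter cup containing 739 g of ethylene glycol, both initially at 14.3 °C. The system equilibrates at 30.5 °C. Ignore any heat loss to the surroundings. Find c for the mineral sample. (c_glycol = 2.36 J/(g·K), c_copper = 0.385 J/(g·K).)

c ≈ 0.398 J/(g·K)

Energy conservation, ΣQ = 0:
316×c×(30.5 − 264) + 739×2.36×(30.5 − 14.3) + 178×0.385×(30.5 − 14.3) = 0
-73786 c = -29364
c = -29364/-73786 ≈ 0.398 J/(g·K)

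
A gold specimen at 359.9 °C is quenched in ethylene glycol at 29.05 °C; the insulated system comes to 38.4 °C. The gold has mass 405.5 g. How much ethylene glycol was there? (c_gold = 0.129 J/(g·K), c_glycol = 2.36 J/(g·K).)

m ≈ 762 g

Setting the total heat transfer to zero:
405.5×0.129×(38.4 − 359.9) + m×2.36×(38.4 − 29.05) = 0
22.07 m = 16818
m = 16818/22.07 ≈ 762.1 g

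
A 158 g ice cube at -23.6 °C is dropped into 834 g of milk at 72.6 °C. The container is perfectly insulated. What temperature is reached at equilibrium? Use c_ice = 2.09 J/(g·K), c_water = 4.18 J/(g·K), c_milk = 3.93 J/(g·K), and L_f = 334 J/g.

Conservation of energy gives ΣQ = 0:
warm ice to 0 °C: 158×2.09×(0 − (-23.6)) = 7793.2
  melt ice: 158×334 = 52772
  warm the meltwater: 660.44 T
  milk cools: 834×3.93×(T − 72.6) = 3277.6(T − 72.6)
3938.1 T = 237955 − 60565 = 177390
T ≈ 45.05 °C. Since T > 0 °C, the all-ice-melts assumption holds.

T_f ≈ 45.0 °C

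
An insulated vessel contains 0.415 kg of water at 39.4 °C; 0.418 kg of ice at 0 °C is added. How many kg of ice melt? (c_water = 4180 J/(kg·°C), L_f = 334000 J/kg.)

m_melted ≈ 0.205 kg

Heat available from the water dropping to 0 °C: 0.415·4180·39.4 = 68347 J.
Melting all 0.418 kg of ice would need 0.418·334000 = 139612 J.
That's not enough to melt it all — equilibrium is at 0 °C with ice remaining.
m_melt = 68347 / L_f = 0.2046 kg.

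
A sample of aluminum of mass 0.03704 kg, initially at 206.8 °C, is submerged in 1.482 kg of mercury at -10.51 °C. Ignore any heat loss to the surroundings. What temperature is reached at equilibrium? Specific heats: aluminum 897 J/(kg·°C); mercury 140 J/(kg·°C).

T_f ≈ 19.5 °C

With ΣQ=0 the equilibrium temperature is the m·c-weighted mean:
T_f = (33.22×206.8 + 207.48×(-10.51)) / (33.22 + 207.48)
    = 4690.3 / 240.7 ≈ 19.49 °C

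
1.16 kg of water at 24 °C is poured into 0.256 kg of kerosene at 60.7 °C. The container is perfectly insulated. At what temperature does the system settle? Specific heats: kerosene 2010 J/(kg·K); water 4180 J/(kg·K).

Setting the total heat transfer to zero:
0.256·2010·(T − 60.7) + 1.16·4180·(T − 24) = 0
(514.56 + 4848.8) T = 514.56·60.7 + 4848.8·24
T = 147605 / 5363.4 = 27.5 °C

T_f ≈ 27.5 °C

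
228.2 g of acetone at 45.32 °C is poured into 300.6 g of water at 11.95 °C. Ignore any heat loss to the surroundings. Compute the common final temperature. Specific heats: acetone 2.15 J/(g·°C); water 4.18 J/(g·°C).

T_f ≈ 21.3 °C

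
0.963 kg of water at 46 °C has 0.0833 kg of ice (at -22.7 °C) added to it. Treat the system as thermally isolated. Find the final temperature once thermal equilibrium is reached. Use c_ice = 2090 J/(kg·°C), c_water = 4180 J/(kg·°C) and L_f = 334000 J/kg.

T_f ≈ 35.1 °C

Let T be the final temperature. ΣQ_i = 0:
ice -22.7→0 °C: 0.0833×2090×22.7 = 3952; latent heat to melt: 0.0833×334000 = 27822; meltwater 0→T: 0.0833×4180×T = 348.19 T; water cools: 0.963×4180×(T − 46) = 4025.3(T − 46)
4373.5 T = 185166 − 31774 = 153391
T ≈ 35.07 °C — above 0 °C, consistent with complete melting.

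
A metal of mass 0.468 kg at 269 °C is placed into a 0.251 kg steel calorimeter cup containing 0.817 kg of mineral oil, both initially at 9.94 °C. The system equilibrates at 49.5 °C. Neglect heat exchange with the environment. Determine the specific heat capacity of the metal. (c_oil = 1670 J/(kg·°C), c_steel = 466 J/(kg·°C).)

c ≈ 570 J/(kg·°C)

Conservation of energy gives ΣQ = 0:
0.468·c·(49.5 − 269) + 0.817·1670·(49.5 − 9.94) + 0.251·466·(49.5 − 9.94) = 0
-102.73 c = -58602
c = -58602/-102.73 ≈ 570.5 J/(kg·°C)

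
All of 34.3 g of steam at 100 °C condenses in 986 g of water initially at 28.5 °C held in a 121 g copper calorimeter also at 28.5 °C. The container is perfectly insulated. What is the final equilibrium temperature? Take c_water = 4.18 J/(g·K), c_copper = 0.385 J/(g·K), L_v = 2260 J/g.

T_f ≈ 48.9 °C

Conservation of energy gives ΣQ = 0:
latent heat released on condensation: 34.3·2260 = 77518; condensed water 100 °C→T: 143.37(T − 100); original water: 4121.5(T − 28.5); cup: 46.59(T − 28.5)
4311.4 T = 77518 + 14337 + 118790 = 210645
T ≈ 48.86 °C — below 100 °C, confirming all the steam condensed.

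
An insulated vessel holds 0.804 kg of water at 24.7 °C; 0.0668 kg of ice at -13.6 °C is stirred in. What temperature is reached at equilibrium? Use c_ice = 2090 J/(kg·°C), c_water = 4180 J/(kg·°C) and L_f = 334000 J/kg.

T_f ≈ 16.2 °C

Sum of m c ΔT and latent-heat terms is zero:
warm ice to 0 °C: 0.0668×2090×(0 − (-13.6)) = 1898.7; fusion: m_ice L_f = 0.0668×334000 = 22311; warm the meltwater: 279.22 T; water cools: 0.804×4180×(T − 24.7) = 3360.7(T − 24.7)
3639.9 T = 83010 − 24210 = 58800
T ≈ 16.15 °C — above 0 °C, consistent with complete melting.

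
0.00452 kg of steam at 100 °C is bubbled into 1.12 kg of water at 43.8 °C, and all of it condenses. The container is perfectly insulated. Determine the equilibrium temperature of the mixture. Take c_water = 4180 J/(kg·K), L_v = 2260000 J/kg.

T_f ≈ 46.2 °C

Let T be the final temperature. ΣQ_i = 0:
condense steam: −0.00452·2260000 = −10215
  condensed water 100 °C→T: 18.89(T − 100)
  original water: 4681.6(T − 43.8)
4700.5 T = 10215 + 1889.4 + 205054 = 217159
T ≈ 46.20 °C — below 100 °C, confirming all the steam condensed.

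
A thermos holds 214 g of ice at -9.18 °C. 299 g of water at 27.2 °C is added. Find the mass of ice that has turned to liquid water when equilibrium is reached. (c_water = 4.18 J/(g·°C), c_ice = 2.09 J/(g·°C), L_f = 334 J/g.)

m_melted ≈ 89.5 g

Heat available from the water dropping to 0 °C: 299·4.18·27.2 = 33995 J.
Warming the ice to 0 °C takes 214·2.09·9.18 = 4105.8 J, leaving 29889 J for melting.
Melting all 214 g of ice would need 214·334 = 71476 J.
29889 J < 71476 J, so only part of the ice melts and the system sits at 0 °C.
Mass melted = 29889/334 ≈ 89.49 g.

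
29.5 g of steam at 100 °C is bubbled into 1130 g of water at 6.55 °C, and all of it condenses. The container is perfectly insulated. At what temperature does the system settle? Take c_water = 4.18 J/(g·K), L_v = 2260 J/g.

Energy balance with sensible and latent terms:
condense steam: −29.5·2260 = −66670
  condensed water 100 °C→T: 123.31(T − 100)
  original water: 4723.4(T − 6.55)
4846.7 T = 66670 + 12331 + 30938 = 109939
T ≈ 22.68 °C (< 100 °C, so full condensation is consistent).

T_f ≈ 22.7 °C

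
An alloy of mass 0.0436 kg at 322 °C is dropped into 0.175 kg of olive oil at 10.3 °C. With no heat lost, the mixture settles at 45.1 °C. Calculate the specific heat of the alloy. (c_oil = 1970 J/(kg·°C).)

c ≈ 994 J/(kg·°C)

Net heat exchanged in the isolated system is zero:
0.0436·c·(45.1 − 322) + 0.175·1970·(45.1 − 10.3) = 0
-12.07 c = -11997
c = -11997/-12.07 ≈ 993.7 J/(kg·°C)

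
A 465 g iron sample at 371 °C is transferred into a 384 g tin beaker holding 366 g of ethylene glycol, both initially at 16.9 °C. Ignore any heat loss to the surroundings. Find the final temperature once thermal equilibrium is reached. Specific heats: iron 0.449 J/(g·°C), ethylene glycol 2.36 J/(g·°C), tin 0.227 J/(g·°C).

Heat gained plus heat lost sum to zero:
465·0.449·(T − 371) + 366·2.36·(T − 16.9) + 384·0.227·(T − 16.9) = 0
208.78(T − 371) + 863.76(T − 16.9) + 87.17(T − 16.9) = 0
(208.78 + 863.76 + 87.17) T = 208.78·371 + 863.76·16.9 + 87.17·16.9
T = 93530/1159.7 ≈ 80.65 °C

T_f ≈ 80.6 °C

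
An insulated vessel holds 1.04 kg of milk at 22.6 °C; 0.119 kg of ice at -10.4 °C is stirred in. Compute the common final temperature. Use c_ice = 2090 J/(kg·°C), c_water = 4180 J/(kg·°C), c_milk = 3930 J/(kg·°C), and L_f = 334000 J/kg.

T_f ≈ 10.9 °C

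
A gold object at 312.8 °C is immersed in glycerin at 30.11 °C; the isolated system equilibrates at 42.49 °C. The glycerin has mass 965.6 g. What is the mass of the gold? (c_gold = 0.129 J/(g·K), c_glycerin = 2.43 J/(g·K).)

m ≈ 833 g

Heat lost by the gold = heat gained by the glycerin:
m×0.129×(312.8 − 42.49) = 965.6×2.43×(42.49 − 30.11)
34.87 m = 29049  ⇒  m ≈ 833.1 g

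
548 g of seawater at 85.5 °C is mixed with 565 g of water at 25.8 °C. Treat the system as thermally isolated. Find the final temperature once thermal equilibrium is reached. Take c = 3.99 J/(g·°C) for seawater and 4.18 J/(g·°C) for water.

T_f ≈ 54.5 °C

Heat lost by the seawater equals heat gained by the water:
548×3.99×(85.5 − T) = 565×4.18×(T − 25.8)
2186.5(85.5 − T) = 2361.7(T − 25.8)
4548.2 T = 247879  ⇒  T ≈ 54.50 °C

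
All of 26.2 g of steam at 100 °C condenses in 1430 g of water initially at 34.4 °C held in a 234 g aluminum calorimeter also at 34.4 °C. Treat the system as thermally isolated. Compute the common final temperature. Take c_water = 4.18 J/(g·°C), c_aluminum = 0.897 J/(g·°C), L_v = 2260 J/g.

Taking heat into each body as positive, Σ m c ΔT = 0:
latent heat released on condensation: 26.2×2260 = 59212
  condensed water 100 °C→T: 109.52(T − 100)
  water warms: 1430×4.18×(T − 34.4) = 5977.4(T − 34.4)
  cup: 209.9(T − 34.4)
6296.8 T = 59212 + 10952 + 212843 = 283007
T ≈ 44.94 °C (< 100 °C, so full condensation is consistent).

T_f ≈ 44.9 °C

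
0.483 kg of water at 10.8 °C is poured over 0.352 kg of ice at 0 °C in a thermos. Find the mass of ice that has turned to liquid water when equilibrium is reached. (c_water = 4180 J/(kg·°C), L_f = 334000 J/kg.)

Water can give up m c ΔT = 0.483×4180×10.8 = 21805 J before reaching 0 °C.
Fully melting the ice requires m_ice L_f = 0.352×334000 = 117568 J.
That's not enough to melt it all — equilibrium is at 0 °C with ice remaining.
Mass melted = 21805/334000 ≈ 0.06528 kg.

m_melted ≈ 0.0653 kg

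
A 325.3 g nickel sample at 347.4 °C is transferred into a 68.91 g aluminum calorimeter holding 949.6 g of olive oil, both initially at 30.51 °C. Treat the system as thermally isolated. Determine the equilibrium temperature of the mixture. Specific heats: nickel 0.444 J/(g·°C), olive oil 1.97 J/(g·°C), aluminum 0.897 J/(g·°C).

Taking heat into each body as positive, Σ m c ΔT = 0:
325.3·0.444·(T − 347.4) + 949.6·1.97·(T − 30.51) + 68.91·0.897·(T − 30.51) = 0
(144.43 + 1870.7 + 61.81) T = 144.43·347.4 + 1870.7·30.51 + 61.81·30.51
T ≈ 52.55 °C

T_f ≈ 52.5 °C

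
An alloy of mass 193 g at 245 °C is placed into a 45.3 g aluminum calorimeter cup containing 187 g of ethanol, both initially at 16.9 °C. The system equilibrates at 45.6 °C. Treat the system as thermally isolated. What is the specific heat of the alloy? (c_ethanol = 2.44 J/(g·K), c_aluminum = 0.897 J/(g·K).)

c ≈ 0.371 J/(g·K)

Conservation of energy gives ΣQ = 0:
193×c×(45.6 − 245) + 187×2.44×(45.6 − 16.9) + 45.3×0.897×(45.6 − 16.9) = 0
-38484 c = -14261
c = -14261/-38484 ≈ 0.3706 J/(g·K)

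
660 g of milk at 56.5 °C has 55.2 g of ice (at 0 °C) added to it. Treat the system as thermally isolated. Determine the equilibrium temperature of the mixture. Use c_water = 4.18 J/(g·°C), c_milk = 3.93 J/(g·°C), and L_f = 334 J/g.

Energy balance with sensible and latent terms:
fusion: m_ice L_f = 55.2×334 = 18437
  warm the meltwater: 230.74 T
  milk cools: 660×3.93×(T − 56.5) = 2593.8(T − 56.5)
2824.5 T = 146550 − 18437 = 128113
T ≈ 45.36 °C (positive, so assuming full melt was valid).

T_f ≈ 45.4 °C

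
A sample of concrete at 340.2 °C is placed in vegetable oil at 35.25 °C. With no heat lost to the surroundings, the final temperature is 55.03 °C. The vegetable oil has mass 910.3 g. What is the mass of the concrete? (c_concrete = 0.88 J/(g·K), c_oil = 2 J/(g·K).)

m ≈ 144 g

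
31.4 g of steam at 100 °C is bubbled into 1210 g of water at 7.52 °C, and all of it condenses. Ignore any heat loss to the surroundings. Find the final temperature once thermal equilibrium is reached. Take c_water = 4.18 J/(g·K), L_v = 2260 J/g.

T_f ≈ 23.5 °C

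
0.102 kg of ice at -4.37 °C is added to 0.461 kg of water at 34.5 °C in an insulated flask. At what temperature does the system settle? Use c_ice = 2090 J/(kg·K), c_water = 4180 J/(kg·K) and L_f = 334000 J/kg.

T_f ≈ 13.4 °C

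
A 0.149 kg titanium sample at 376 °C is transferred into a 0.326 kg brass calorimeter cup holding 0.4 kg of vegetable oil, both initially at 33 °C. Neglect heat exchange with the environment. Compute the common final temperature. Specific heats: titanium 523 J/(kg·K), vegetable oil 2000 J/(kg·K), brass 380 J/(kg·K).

Energy conservation, ΣQ = 0:
0.149*523*(T − 376) + 0.4*2000*(T − 33) + 0.326*380*(T − 33) = 0
77.93(T − 376) + 800(T − 33) + 123.88(T − 33) = 0
(77.93 + 800 + 123.88) T = 77.93*376 + 800*33 + 123.88*33
T = 59789 / 1001.8 = 59.7 °C

T_f ≈ 59.7 °C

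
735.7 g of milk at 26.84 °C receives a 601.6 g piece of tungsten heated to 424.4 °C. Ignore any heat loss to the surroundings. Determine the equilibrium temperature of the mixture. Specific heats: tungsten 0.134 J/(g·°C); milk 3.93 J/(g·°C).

T_f ≈ 37.6 °C

T_f is the heat-capacity-weighted average of the initial temperatures:
T_f = (80.61*424.4 + 2891.3*26.84) / (80.61 + 2891.3)
    = 111815 / 2971.9 ≈ 37.62 °C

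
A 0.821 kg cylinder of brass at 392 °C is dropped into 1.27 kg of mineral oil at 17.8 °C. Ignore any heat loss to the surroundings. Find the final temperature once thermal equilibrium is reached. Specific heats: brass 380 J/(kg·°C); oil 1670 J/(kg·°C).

T_f ≈ 65.8 °C

Set heat shed by the hot body equal to heat absorbed by the cold body:
0.821*380*(392 − T) = 1.27*1670*(T − 17.8)
311.98(392 − T) = 2120.9(T − 17.8)
2432.9 T = 160048  ⇒  T ≈ 65.79 °C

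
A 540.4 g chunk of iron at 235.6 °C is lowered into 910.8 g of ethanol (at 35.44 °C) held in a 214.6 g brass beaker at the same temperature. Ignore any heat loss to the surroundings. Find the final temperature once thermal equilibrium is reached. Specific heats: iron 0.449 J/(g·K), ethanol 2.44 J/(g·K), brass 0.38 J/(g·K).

T_f ≈ 54.5 °C

Energy conservation, ΣQ = 0:
540.4×0.449×(T − 235.6) + 910.8×2.44×(T − 35.44) + 214.6×0.38×(T − 35.44) = 0
(242.64 + 2222.4 + 81.55) T = 242.64×235.6 + 2222.4×35.44 + 81.55×35.44
T = 138816/2546.5 ≈ 54.51 °C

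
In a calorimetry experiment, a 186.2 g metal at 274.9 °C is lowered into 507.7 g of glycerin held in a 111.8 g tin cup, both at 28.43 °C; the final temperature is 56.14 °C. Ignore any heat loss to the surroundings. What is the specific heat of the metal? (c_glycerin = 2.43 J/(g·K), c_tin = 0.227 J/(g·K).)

c ≈ 0.857 J/(g·K)

Heat gained plus heat lost sum to zero:
186.2·c·(56.14 − 274.9) + 507.7·2.43·(56.14 − 28.43) + 111.8·0.227·(56.14 − 28.43) = 0
-40733 c = -34889
c = -34889/-40733 ≈ 0.8565 J/(g·K)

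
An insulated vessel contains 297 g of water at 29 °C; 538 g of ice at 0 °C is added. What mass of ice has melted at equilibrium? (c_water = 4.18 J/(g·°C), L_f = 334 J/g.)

m_melted ≈ 108 g

Heat available from the water dropping to 0 °C: 297·4.18·29 = 36002 J.
To melt every bit of ice: 538·334 = 179692 J.
36002 J < 179692 J, so only part of the ice melts and the system sits at 0 °C.
m_melted·334 = 36002  ⇒  m_melted ≈ 107.8 g.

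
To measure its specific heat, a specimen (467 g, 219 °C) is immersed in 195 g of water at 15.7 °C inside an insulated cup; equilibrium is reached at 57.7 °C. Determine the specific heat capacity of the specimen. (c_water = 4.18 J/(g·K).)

m_s c (T_s − T_f) = m_water c_water (T_f − T_0):
467·c·(219 − 57.7) = 195·4.18·(57.7 − 15.7)
75327 c = 34234  ⇒  c ≈ 0.4545 J/(g·K)

c ≈ 0.454 J/(g·K)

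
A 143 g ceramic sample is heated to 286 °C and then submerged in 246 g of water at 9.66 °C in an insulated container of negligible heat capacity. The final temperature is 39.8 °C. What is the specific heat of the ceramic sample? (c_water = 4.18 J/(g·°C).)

Heat lost by the ceramic sample = heat gained by the water:
143×c×(286 − 39.8) = 246×4.18×(39.8 − 9.66)
35207 c = 30992  ⇒  c ≈ 0.8803 J/(g·°C)

c ≈ 0.88 J/(g·°C)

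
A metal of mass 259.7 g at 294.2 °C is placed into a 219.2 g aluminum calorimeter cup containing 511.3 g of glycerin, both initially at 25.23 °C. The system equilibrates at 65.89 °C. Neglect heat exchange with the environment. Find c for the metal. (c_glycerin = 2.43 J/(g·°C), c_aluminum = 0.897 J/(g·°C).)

Energy conservation, ΣQ = 0:
259.7×c×(65.89 − 294.2) + 511.3×2.43×(65.89 − 25.23) + 219.2×0.897×(65.89 − 25.23) = 0
-59292 c = -58513
c = -58513/-59292 ≈ 0.9869 J/(g·°C)

c ≈ 0.987 J/(g·°C)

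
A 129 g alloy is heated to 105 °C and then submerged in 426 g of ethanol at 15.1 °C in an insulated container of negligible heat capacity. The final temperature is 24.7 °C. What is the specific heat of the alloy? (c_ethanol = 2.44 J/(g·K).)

c ≈ 0.963 J/(g·K)

Net heat exchanged in the isolated system is zero:
129×c×(24.7 − 105) + 426×2.44×(24.7 − 15.1) = 0
-10359 c = -9978.6
c = -9978.6/-10359 ≈ 0.9633 J/(g·K)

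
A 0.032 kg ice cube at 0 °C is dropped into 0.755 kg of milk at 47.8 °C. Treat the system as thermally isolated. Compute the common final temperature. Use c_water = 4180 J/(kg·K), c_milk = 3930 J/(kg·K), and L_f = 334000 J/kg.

T_f ≈ 42.3 °C

Heat gained plus heat lost sum to zero:
latent heat to melt: 0.032·334000 = 10688
  meltwater 0→T: 0.032·4180·T = 133.76 T
  milk cools: 0.755·3930·(T − 47.8) = 2967.2(T − 47.8)
3100.9 T = 141830 − 10688 = 131142
T ≈ 42.29 °C (positive, so assuming full melt was valid).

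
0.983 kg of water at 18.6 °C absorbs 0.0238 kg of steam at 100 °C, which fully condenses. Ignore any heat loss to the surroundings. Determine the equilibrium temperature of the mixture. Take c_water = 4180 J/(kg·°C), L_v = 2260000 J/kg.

T_f ≈ 33.3 °C

Conservation of energy gives ΣQ = 0:
condense steam: −0.0238×2260000 = −53788
  condensed water 100 °C→T: 99.48(T − 100)
  water warms: 0.983×4180×(T − 18.6) = 4108.9(T − 18.6)
4208.4 T = 53788 + 9948.4 + 76426 = 140163
T ≈ 33.31 °C, under the boiling point, so the assumption holds.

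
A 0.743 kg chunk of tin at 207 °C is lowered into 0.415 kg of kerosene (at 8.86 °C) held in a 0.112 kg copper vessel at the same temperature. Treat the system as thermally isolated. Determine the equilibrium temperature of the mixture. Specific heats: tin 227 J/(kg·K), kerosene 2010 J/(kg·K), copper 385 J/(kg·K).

T_f ≈ 40.8 °C

Heat gained plus heat lost sum to zero:
0.743·227·(T − 207) + 0.415·2010·(T − 8.86) + 0.112·385·(T − 8.86) = 0
(168.66 + 834.15 + 43.12) T = 168.66·207 + 834.15·8.86 + 43.12·8.86
T ≈ 40.81 °C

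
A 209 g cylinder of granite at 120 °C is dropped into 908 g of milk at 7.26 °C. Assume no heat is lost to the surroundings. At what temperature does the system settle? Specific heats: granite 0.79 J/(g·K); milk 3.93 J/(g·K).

T_f ≈ 12.2 °C

Let T be the final temperature. ΣQ_i = 0:
209·0.79·(T − 120) + 908·3.93·(T − 7.26) = 0
165.11(T − 120) + 3568.4(T − 7.26) = 0
3733.6 T = 45720
T = 45720 / 3733.6 = 12.2 °C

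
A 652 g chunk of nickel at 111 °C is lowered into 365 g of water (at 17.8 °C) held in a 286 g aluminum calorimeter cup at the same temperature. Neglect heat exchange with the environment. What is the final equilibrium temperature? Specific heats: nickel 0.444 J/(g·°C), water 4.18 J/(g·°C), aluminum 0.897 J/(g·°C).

Energy conservation, ΣQ = 0:
652*0.444*(T − 111) + 365*4.18*(T − 17.8) + 286*0.897*(T − 17.8) = 0
289.49(T − 111) + 1525.7(T − 17.8) + 256.54(T − 17.8) = 0
(289.49 + 1525.7 + 256.54) T = 289.49*111 + 1525.7*17.8 + 256.54*17.8
T = 63857 / 2071.7 = 30.8 °C

T_f ≈ 30.8 °C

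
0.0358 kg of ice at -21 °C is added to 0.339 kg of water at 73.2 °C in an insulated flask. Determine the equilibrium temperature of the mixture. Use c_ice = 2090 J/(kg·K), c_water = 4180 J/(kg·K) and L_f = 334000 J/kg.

T_f ≈ 57.6 °C

Energy balance with sensible and latent terms:
warm ice to 0 °C: 0.0358·2090·(0 − (-21)) = 1571.3; fusion: m_ice L_f = 0.0358·334000 = 11957; meltwater 0→T: 0.0358·4180·T = 149.64 T; water: 1417(T − 73.2)
1566.7 T = 103726 − 13528 = 90197
T ≈ 57.57 °C (positive, so assuming full melt was valid).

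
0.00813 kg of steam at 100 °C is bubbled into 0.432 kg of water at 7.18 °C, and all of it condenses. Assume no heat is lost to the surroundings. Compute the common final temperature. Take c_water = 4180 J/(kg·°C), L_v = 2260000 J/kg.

Let T be the final temperature. ΣQ_i = 0:
condense steam: −0.00813·2260000 = −18374; condensed water 100 °C→T: 33.98(T − 100); original water: 1805.8(T − 7.18)
1839.7 T = 18374 + 3398.3 + 12965 = 34737
T ≈ 18.88 °C (< 100 °C, so full condensation is consistent).

T_f ≈ 18.9 °C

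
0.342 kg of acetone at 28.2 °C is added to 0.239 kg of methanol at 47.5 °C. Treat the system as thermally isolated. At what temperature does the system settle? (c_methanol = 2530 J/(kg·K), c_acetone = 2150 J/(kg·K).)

T_f ≈ 36.9 °C

T_f is the heat-capacity-weighted average of the initial temperatures:
T_f = (604.67·47.5 + 735.3·28.2) / (604.67 + 735.3)
    = 49457 / 1340 ≈ 36.91 °C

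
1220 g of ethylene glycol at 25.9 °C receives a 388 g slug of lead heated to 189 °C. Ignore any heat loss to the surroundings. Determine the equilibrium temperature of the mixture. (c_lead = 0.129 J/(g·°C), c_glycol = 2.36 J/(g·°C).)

T_f is the heat-capacity-weighted average of the initial temperatures:
T_f = (50.05×189 + 2879.2×25.9) / (50.05 + 2879.2)
    = 84031 / 2929.3 ≈ 28.69 °C

T_f ≈ 28.7 °C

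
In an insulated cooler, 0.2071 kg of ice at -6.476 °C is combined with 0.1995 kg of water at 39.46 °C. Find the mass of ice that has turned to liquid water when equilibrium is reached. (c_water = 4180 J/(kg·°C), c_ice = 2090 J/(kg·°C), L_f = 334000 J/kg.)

Water can give up m c ΔT = 0.1995×4180×39.46 = 32906 J before reaching 0 °C.
Warming the ice to 0 °C takes 0.2071×2090×6.476 = 2803.1 J, leaving 30103 J for melting.
Fully melting the ice requires m_ice L_f = 0.2071×334000 = 69171 J.
30103 J < 69171 J, so only part of the ice melts and the system sits at 0 °C.
m_melted×334000 = 30103  ⇒  m_melted ≈ 0.09013 kg.

m_melted ≈ 0.0901 kg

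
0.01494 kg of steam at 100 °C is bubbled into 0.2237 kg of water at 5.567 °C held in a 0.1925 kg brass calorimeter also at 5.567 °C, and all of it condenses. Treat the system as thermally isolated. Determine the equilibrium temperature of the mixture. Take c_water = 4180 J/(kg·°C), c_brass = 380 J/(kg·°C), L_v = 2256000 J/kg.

T_f ≈ 42.6 °C

Taking heat into each body as positive, Σ m c ΔT = 0:
steam→water at 100 °C releases m L_v = 0.01494·2256000 = 33705; condensed water 100 °C→T: 62.45(T − 100); water warms: 0.2237·4180·(T − 5.567) = 935.07(T − 5.567); brass cup: 0.1925·380·(T − 5.567) = 73.15(T − 5.567)
1070.7 T = 33705 + 6244.9 + 5612.7 = 45562
T ≈ 42.56 °C, under the boiling point, so the assumption holds.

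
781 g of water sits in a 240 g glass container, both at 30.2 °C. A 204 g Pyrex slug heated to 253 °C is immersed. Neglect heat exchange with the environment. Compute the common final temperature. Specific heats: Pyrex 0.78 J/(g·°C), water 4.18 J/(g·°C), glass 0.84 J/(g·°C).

Let T be the final temperature. ΣQ_i = 0:
204·0.78·(T − 253) + 781·4.18·(T − 30.2) + 240·0.84·(T − 30.2) = 0
3625.3 T = 144936
T ≈ 39.98 °C

T_f ≈ 40.0 °C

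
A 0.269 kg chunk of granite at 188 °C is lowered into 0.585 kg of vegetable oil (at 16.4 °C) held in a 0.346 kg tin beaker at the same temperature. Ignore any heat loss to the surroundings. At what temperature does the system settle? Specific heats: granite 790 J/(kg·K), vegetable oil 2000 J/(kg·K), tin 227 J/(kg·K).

T_f ≈ 41.4 °C

Setting the total heat transfer to zero:
0.269×790×(T − 188) + 0.585×2000×(T − 16.4) + 0.346×227×(T − 16.4) = 0
(212.51 + 1170 + 78.54) T = 212.51×188 + 1170×16.4 + 78.54×16.4
T = 60428 / 1461.1 = 41.4 °C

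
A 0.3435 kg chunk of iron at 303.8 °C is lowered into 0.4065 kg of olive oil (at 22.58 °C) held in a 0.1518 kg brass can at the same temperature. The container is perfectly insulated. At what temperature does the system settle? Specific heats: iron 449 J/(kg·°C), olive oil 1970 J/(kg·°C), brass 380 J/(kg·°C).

T_f = Σ m_i c_i T_i / Σ m_i c_i:
T_f = (154.23·303.8 + 800.8·22.58 + 57.68·22.58) / (154.23 + 800.8 + 57.68)
    = 66240 / 1012.7 ≈ 65.41 °C

T_f ≈ 65.4 °C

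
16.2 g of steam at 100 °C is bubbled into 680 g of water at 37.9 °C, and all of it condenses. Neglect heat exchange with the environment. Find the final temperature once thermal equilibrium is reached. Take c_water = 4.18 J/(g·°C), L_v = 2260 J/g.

T_f ≈ 51.9 °C

Setting the total heat transfer to zero:
latent heat released on condensation: 16.2·2260 = 36612
  condensate cools 100→T: 16.2·4.18·(T − 100) = 67.72(T − 100)
  original water: 2842.4(T − 37.9)
2910.1 T = 36612 + 6771.6 + 107727 = 151111
T ≈ 51.93 °C (< 100 °C, so full condensation is consistent).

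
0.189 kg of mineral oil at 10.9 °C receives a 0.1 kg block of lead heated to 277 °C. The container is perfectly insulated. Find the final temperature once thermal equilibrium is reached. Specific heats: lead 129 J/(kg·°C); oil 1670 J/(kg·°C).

Setting the total heat transfer to zero:
0.1·129·(T − 277) + 0.189·1670·(T − 10.9) = 0
12.9(T − 277) + 315.63(T − 10.9) = 0
328.53 T = 7013.7
T = 7013.7 / 328.53 = 21.3 °C

T_f ≈ 21.3 °C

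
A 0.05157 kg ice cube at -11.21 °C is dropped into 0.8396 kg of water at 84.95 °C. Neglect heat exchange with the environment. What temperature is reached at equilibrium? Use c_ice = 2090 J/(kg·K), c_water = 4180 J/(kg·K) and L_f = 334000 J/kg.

T_f ≈ 75.1 °C

Energy balance with sensible and latent terms:
warm ice to 0 °C: 0.05157×2090×(0 − (-11.21)) = 1208.2
  melt ice: 0.05157×334000 = 17224
  warm the meltwater: 215.56 T
  water cools: 0.8396×4180×(T − 84.95) = 3509.5(T − 84.95)
3725.1 T = 298134 − 18433 = 279702
T ≈ 75.09 °C. Since T > 0 °C, the all-ice-melts assumption holds.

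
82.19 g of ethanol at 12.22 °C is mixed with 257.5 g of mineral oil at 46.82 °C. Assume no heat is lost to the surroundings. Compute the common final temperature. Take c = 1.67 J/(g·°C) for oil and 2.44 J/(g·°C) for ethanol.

T_f ≈ 35.8 °C

Taking heat into each body as positive, Σ m c ΔT = 0:
257.5·1.67·(T − 46.82) + 82.19·2.44·(T − 12.22) = 0
(430.02 + 200.54) T = 430.02·46.82 + 200.54·12.22
T = 22584 / 630.57 = 35.8 °C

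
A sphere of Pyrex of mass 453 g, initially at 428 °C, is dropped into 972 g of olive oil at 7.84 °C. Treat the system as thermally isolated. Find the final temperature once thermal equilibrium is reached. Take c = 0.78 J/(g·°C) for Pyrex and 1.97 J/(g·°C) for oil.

|Q_Pyrex| = |Q_oil|:
453·0.78·(428 − T) = 972·1.97·(T − 7.84)
353.34(428 − T) = 1914.8(T − 7.84)
2268.2 T = 166242  ⇒  T ≈ 73.29 °C

T_f ≈ 73.3 °C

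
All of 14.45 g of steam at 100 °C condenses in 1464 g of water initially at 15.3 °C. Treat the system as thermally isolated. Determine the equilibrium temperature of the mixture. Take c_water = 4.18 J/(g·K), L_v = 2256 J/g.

Energy balance with sensible and latent terms:
latent heat released on condensation: 14.45·2256 = 32599; condensed water 100 °C→T: 60.4(T − 100); original water: 6119.5(T − 15.3)
6179.9 T = 32599 + 6040.1 + 93629 = 132268
T ≈ 21.40 °C, under the boiling point, so the assumption holds.

T_f ≈ 21.4 °C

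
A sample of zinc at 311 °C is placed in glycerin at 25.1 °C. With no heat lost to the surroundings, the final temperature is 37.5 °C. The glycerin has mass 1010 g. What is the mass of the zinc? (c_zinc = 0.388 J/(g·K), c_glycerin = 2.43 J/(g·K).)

|Q_zinc| = |Q_glycerin|:
m·0.388·(311 − 37.5) = 1010·2.43·(37.5 − 25.1)
106.12 m = 30433  ⇒  m ≈ 286.8 g

m ≈ 287 g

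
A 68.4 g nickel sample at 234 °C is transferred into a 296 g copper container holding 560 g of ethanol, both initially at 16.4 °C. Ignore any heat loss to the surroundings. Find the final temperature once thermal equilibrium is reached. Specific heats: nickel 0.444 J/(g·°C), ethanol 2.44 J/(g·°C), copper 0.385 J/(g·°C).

Conservation of energy gives ΣQ = 0:
68.4·0.444·(T − 234) + 560·2.44·(T − 16.4) + 296·0.385·(T − 16.4) = 0
30.37(T − 234) + 1366.4(T − 16.4) + 113.96(T − 16.4) = 0
1510.7 T = 31384
T = 31384/1510.7 ≈ 20.77 °C

T_f ≈ 20.8 °C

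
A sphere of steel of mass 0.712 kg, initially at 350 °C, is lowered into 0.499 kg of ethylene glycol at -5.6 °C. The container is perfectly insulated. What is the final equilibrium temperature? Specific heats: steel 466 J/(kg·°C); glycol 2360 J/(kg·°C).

Setting the total heat transfer to zero:
0.712*466*(T − 350) + 0.499*2360*(T − (-5.6)) = 0
1509.4 T = 109532
T ≈ 72.57 °C

T_f ≈ 72.6 °C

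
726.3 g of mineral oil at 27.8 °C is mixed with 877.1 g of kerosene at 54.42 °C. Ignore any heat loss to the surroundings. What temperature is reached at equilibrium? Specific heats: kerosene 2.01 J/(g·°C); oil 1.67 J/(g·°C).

|Q_kerosene| = |Q_oil|:
877.1·2.01·(54.42 − T) = 726.3·1.67·(T − 27.8)
1763(54.42 − T) = 1212.9(T − 27.8)
2975.9 T = 129660  ⇒  T ≈ 43.57 °C

T_f ≈ 43.6 °C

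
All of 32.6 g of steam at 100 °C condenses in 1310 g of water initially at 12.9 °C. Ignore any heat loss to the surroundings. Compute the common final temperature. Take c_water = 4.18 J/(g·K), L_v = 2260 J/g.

T_f ≈ 28.1 °C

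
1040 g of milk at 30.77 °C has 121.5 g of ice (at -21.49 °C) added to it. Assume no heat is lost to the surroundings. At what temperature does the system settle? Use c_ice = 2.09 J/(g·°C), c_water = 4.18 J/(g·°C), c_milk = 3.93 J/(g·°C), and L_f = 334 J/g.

T_f ≈ 17.4 °C

Energy conservation, ΣQ = 0:
ice -21.49→0 °C: 121.5·2.09·21.49 = 5457.1
  melt ice: 121.5·334 = 40581
  meltwater 0→T: 121.5·4.18·T = 507.87 T
  milk cools: 1040·3.93·(T − 30.77) = 4087.2(T − 30.77)
4595.1 T = 125763 − 46038 = 79725
T ≈ 17.35 °C (positive, so assuming full melt was valid).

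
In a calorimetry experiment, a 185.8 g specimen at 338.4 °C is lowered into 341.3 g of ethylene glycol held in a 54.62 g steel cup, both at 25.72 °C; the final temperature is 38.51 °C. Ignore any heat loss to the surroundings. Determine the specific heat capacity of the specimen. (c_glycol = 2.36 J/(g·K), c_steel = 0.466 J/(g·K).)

c ≈ 0.191 J/(g·K)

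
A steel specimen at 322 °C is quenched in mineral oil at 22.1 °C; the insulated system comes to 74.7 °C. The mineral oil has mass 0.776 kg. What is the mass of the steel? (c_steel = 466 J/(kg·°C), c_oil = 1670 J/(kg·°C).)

m ≈ 0.591 kg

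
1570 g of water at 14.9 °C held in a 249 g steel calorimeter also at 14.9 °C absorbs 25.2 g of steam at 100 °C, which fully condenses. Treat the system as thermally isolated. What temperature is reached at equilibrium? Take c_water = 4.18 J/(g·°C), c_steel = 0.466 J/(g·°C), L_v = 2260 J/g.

T_f ≈ 24.6 °C

Let T be the final temperature. ΣQ_i = 0:
condense steam: −25.2·2260 = −56952
  condensed water 100 °C→T: 105.34(T − 100)
  water warms: 1570·4.18·(T − 14.9) = 6562.6(T − 14.9)
  cup: 116.03(T − 14.9)
6784 T = 56952 + 10534 + 99512 = 166997
T ≈ 24.62 °C (< 100 °C, so full condensation is consistent).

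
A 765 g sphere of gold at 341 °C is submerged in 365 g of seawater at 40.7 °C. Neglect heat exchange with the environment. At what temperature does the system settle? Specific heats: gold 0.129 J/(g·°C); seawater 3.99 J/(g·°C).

T_f ≈ 59.8 °C

|Q_gold| = |Q_seawater|:
765·0.129·(341 − T) = 365·3.99·(T − 40.7)
98.69(341 − T) = 1456.4(T − 40.7)
1555 T = 92925  ⇒  T ≈ 59.76 °C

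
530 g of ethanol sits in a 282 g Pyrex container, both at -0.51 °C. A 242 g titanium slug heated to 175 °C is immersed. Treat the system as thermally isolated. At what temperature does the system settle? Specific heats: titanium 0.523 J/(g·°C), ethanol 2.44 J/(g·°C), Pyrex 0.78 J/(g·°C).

T_f ≈ 13.0 °C

Energy conservation, ΣQ = 0:
242*0.523*(T − 175) + 530*2.44*(T − (-0.51)) + 282*0.78*(T − (-0.51)) = 0
1639.7 T = 21377
T ≈ 13.04 °C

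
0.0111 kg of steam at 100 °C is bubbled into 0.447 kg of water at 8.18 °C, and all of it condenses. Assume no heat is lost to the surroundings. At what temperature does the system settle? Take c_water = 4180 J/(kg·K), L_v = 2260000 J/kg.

Net heat exchanged in the isolated system is zero:
steam→water at 100 °C releases m L_v = 0.0111·2260000 = 25086; condensate cools 100→T: 0.0111·4180·(T − 100) = 46.4(T − 100); original water: 1868.5(T − 8.18)
1914.9 T = 25086 + 4639.8 + 15284 = 45010
T ≈ 23.51 °C — below 100 °C, confirming all the steam condensed.

T_f ≈ 23.5 °C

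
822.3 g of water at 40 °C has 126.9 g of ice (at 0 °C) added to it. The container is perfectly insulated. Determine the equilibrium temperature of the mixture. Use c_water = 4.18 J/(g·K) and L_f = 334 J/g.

Sum of m c ΔT and latent-heat terms is zero:
fusion: m_ice L_f = 126.9×334 = 42385
  warm the meltwater: 530.44 T
  water: 3437.2(T − 40)
3967.7 T = 137489 − 42385 = 95104
T ≈ 23.97 °C. Since T > 0 °C, the all-ice-melts assumption holds.

T_f ≈ 24.0 °C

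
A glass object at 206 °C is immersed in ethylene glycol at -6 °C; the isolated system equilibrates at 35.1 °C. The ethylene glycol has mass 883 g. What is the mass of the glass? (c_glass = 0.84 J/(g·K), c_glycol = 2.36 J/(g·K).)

m ≈ 597 g

Heat lost by the glass = heat gained by the glycol:
m·0.84·(206 − 35.1) = 883·2.36·(35.1 − (-6))
143.56 m = 85647  ⇒  m ≈ 596.6 g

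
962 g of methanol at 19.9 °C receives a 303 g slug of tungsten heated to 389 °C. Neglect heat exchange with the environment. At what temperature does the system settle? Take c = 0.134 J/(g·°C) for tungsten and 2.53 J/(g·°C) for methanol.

T_f ≈ 26.0 °C

Energy conservation, ΣQ = 0:
303·0.134·(T − 389) + 962·2.53·(T − 19.9) = 0
40.6(T − 389) + 2433.9(T − 19.9) = 0
2474.5 T = 64228
T = 64228 / 2474.5 = 26 °C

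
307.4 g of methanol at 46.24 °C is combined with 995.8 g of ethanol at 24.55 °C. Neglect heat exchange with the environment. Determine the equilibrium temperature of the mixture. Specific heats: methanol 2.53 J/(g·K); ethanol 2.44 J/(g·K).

Energy conservation, ΣQ = 0:
307.4·2.53·(T − 46.24) + 995.8·2.44·(T − 24.55) = 0
777.72(T − 46.24) + 2429.8(T − 24.55) = 0
3207.5 T = 95612
T = 95612/3207.5 ≈ 29.81 °C

T_f ≈ 29.8 °C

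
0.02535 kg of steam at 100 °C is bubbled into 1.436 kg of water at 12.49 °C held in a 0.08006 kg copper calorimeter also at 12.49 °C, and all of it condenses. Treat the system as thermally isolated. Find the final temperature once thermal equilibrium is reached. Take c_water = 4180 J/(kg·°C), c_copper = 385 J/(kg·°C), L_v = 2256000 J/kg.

Taking heat into each body as positive, Σ m c ΔT = 0:
latent heat released on condensation: 0.02535·2256000 = 57190; condensed water 100 °C→T: 105.96(T − 100); original water: 6002.5(T − 12.49); copper cup: 0.08006·385·(T − 12.49) = 30.82(T − 12.49)
6139.3 T = 57190 + 10596 + 75356 = 143142
T ≈ 23.32 °C — below 100 °C, confirming all the steam condensed.

T_f ≈ 23.3 °C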